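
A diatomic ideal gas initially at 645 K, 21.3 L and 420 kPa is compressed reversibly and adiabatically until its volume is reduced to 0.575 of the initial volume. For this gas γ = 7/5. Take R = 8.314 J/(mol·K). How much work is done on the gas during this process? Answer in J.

n = P₁V₁/(RT₁) = 420×21.3/(8.314×645) = 1.67 mol.
Adiabatic: TV^(γ−1) = const ⇒ T₂ = 645×(1.74)^0.400 = 805 K; PV^γ = const ⇒ P₂ = 911 kPa.
ΔU = nCvΔT = 1.67×20.8×(805−645) = 5540 J.
Q = 0 for an adiabatic process, so W = −ΔU = -5540 J.
Work done on the gas = −W_by = 5540 J.

5540 J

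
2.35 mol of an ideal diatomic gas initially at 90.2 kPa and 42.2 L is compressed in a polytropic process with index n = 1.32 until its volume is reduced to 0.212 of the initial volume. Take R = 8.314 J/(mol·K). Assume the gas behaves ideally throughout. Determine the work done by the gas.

T₁ = P₁V₁/(nR) = 90.2×42.2/(2.35×8.314) = 195 K.
Polytropic n=1.32: T₂ = T₁(V₁/V₂)^(n−1) = 195×(4.72)^0.32 = 320 K; P₂ = P₁(V₁/V₂)^n = 699 kPa.
W = (P₁V₁−P₂V₂)/(n−1) = (90.2×42.2−699×8.95)/0.32 = -7650 J.

-7650 J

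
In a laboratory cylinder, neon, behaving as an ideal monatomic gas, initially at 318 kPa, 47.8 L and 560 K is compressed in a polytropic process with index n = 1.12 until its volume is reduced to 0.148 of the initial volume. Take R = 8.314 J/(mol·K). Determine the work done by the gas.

n = P₁V₁/(RT₁) = 318×47.8/(8.314×560) = 3.26 mol.
Polytropic n=1.12: T₂ = T₁(V₁/V₂)^(n−1) = 560×(6.76)^0.12 = 704 K; P₂ = P₁(V₁/V₂)^n = 2700 kPa.
W = (P₁V₁−P₂V₂)/(n−1) = (318×47.8−2700×7.07)/0.12 = -32600 J.

-32600 J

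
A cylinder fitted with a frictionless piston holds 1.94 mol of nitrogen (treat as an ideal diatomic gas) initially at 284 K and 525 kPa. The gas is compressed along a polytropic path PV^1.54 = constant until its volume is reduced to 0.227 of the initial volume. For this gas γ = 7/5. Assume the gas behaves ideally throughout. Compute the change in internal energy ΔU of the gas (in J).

14100 J

V₁ = nRT₁/P₁ = 1.94×8.314×284/525 = 8.73 L.
Polytropic n=1.54: T₂ = T₁(V₁/V₂)^(n−1) = 284×(4.41)^0.54 = 633 K; P₂ = P₁(V₁/V₂)^n = 5150 kPa.
For an ideal gas ΔU = nCvΔT with Cv = (5/2)R = 20.8 J/(mol·K).
ΔU = 1.94×20.8×(633−284) = 14100 J.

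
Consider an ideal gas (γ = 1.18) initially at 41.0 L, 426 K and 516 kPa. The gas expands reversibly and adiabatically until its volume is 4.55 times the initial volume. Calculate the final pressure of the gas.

86.3 kPa

Adiabatic: TV^(γ−1) = const ⇒ T₂ = 426×(0.220)^0.180 = 324 K; PV^γ = const ⇒ P₂ = 86.3 kPa.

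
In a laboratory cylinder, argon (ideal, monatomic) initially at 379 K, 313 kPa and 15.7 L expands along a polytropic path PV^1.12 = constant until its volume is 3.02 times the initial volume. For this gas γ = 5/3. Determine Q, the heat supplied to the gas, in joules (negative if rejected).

4170 J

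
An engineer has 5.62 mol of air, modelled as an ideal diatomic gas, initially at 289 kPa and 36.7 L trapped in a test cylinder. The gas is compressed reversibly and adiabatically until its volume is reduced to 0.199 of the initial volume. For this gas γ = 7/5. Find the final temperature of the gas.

433 K

T₁ = P₁V₁/(nR) = 289×36.7/(5.62×8.314) = 227 K.
Adiabatic: TV^(γ−1) = const ⇒ T₂ = 227×(5.03)^0.400 = 433 K; PV^γ = const ⇒ P₂ = 2770 kPa.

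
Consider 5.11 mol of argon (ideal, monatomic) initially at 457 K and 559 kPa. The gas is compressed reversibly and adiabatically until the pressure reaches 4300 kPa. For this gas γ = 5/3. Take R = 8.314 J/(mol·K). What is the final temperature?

V₁ = nRT₁/P₁ = 5.11×8.314×457/559 = 34.7 L.
Adiabatic: T₂/T₁ = (P₂/P₁)^((γ−1)/γ) ⇒ T₂ = 457×(7.69)^0.400 = 1030 K; V₂ = 10.2 L.

1030 K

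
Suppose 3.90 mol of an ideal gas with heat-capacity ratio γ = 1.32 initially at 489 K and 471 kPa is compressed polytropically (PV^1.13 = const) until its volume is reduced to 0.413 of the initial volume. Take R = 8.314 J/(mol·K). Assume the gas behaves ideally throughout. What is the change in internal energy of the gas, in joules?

6040 J

V₁ = nRT₁/P₁ = 3.90×8.314×489/471 = 33.7 L.
Polytropic n=1.13: T₂ = T₁(V₁/V₂)^(n−1) = 489×(2.42)^0.13 = 549 K; P₂ = P₁(V₁/V₂)^n = 1280 kPa.
For an ideal gas ΔU = nCvΔT with Cv = R/(γ−1) = 26.0 J/(mol·K).
ΔU = 3.90×26.0×(549−489) = 6040 J.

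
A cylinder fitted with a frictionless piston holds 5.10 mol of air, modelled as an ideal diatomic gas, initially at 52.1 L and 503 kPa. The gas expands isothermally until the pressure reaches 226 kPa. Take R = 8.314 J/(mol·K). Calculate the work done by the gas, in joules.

21000 J

T₁ = P₁V₁/(nR) = 503×52.1/(5.10×8.314) = 618 K.
Isothermal: T stays 618 K; PV = const ⇒ V₂ = 116 L, P₂ = 226 kPa.
W = nRT ln(V₂/V₁) = 5.10×8.314×618×ln(2.23) = 21000 J.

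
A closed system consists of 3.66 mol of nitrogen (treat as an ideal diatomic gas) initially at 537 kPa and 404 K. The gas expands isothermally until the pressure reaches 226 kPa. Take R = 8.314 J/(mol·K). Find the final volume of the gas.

54.4 L

V₁ = nRT₁/P₁ = 3.66×8.314×404/537 = 22.9 L.
Isothermal: T stays 404 K; PV = const ⇒ V₂ = 54.4 L, P₂ = 226 kPa.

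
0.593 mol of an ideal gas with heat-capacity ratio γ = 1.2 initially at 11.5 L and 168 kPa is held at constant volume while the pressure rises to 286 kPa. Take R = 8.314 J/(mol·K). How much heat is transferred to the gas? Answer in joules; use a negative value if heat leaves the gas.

T₁ = P₁V₁/(nR) = 168×11.5/(0.593×8.314) = 392 K.
Isochoric: V stays 11.5 L; P/T = const ⇒ T₂ = 667 K, P₂ = 286 kPa.
W = 0 (no volume change).
ΔU = nCvΔT = 0.593×41.6×(667−392) = 6790 J.
Q = ΔU = 6790 J.

6790 J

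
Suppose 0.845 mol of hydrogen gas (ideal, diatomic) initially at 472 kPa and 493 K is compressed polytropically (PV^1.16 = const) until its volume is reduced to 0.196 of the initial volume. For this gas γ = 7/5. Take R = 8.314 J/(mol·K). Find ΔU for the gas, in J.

2580 J

V₁ = nRT₁/P₁ = 0.845×8.314×493/472 = 7.34 L.
Polytropic n=1.16: T₂ = T₁(V₁/V₂)^(n−1) = 493×(5.10)^0.16 = 640 K; P₂ = P₁(V₁/V₂)^n = 3130 kPa.
For an ideal gas ΔU = nCvΔT with Cv = (5/2)R = 20.8 J/(mol·K).
ΔU = 0.845×20.8×(640−493) = 2580 J.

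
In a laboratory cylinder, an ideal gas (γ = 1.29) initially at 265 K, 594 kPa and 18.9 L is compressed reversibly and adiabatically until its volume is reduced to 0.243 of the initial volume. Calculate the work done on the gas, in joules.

n = P₁V₁/(RT₁) = 594×18.9/(8.314×265) = 5.10 mol.
Adiabatic: TV^(γ−1) = const ⇒ T₂ = 265×(4.12)^0.290 = 399 K; PV^γ = const ⇒ P₂ = 3680 kPa.
ΔU = nCvΔT = 5.10×28.7×(399−265) = 19600 J.
Q = 0 for an adiabatic process, so W = −ΔU = -19600 J.
Work done on the gas = −W_by = 19600 J.

19600 J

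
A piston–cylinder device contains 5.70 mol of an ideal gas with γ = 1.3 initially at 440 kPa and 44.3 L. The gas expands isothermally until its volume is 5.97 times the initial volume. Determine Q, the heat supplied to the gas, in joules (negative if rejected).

T₁ = P₁V₁/(nR) = 440×44.3/(5.70×8.314) = 411 K.
Isothermal: T stays 411 K; PV = const ⇒ V₂ = 264 L, P₂ = 73.7 kPa.
ΔU = 0 (ideal gas, T constant).
W = nRT ln(V₂/V₁) = 5.70×8.314×411×ln(5.97) = 34800 J.
Q = ΔU + W = 34800 J.

34800 J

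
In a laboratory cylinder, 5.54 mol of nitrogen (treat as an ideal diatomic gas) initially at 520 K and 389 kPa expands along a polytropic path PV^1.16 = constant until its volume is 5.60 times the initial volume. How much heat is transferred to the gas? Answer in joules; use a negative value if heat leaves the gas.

V₁ = nRT₁/P₁ = 5.54×8.314×520/389 = 61.6 L.
Polytropic n=1.16: T₂ = T₁(V₁/V₂)^(n−1) = 520×(0.179)^0.16 = 395 K; P₂ = P₁(V₁/V₂)^n = 52.7 kPa.
W = (P₁V₁−P₂V₂)/(n−1) = (389×61.6−52.7×345)/0.16 = 36100 J.
ΔU = nCvΔT = 5.54×20.8×(395−520) = -14400 J.
Q = ΔU + W = 21600 J.

21600 J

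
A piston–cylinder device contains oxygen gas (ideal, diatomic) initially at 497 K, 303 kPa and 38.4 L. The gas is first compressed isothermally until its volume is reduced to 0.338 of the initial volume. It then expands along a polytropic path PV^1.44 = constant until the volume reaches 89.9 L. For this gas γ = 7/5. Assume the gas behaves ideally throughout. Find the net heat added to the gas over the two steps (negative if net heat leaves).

n = P₁V₁/(RT₁) = 303×38.4/(8.314×497) = 2.82 mol.
Step 1 — Isothermal: T stays 497 K; PV = const ⇒ V₂ = 13.0 L, P₂ = 896 kPa.
ΔU = 0 (ideal gas, T constant).
W = nRT ln(V₂/V₁) = 2.82×8.314×497×ln(0.338) = -12600 J.
Q = ΔU + W = -12600 J.
State after step 1: P = 896 kPa, V = 13.0 L, T = 497 K.
Step 2 — Polytropic n=1.44: T₂ = T₁(V₁/V₂)^(n−1) = 497×(0.144)^0.44 = 212 K; P₂ = P₁(V₁/V₂)^n = 55.2 kPa.
W = (P₁V₁−P₂V₂)/(n−1) = (896×13.0−55.2×89.9)/0.44 = 15200 J.
ΔU = nCvΔT = 2.82×20.8×(212−497) = -16700 J.
Q = ΔU + W = -1520 J.
Net over both steps: W = 2540 J, Q = -14100 J, ΔU = -16700 J.

-14100 J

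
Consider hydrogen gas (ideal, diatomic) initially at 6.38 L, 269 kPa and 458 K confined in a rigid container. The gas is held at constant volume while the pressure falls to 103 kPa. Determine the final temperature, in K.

Isochoric: V stays 6.38 L; P/T = const ⇒ T₂ = 175 K, P₂ = 103 kPa.

175 K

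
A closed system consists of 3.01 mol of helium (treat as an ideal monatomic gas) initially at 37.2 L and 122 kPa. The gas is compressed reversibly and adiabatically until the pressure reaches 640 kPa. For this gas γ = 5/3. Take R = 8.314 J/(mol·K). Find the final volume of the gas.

13.8 L

T₁ = P₁V₁/(nR) = 122×37.2/(3.01×8.314) = 181 K.
Adiabatic: T₂/T₁ = (P₂/P₁)^((γ−1)/γ) ⇒ T₂ = 181×(5.25)^0.400 = 352 K; V₂ = 13.8 L.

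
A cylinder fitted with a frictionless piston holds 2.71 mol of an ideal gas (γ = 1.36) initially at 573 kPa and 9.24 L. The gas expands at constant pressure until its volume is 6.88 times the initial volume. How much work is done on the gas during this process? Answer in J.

-31100 J

T₁ = P₁V₁/(nR) = 573×9.24/(2.71×8.314) = 235 K.
Isobaric: P stays 573 kPa; V/T = const ⇒ T₂ = 1620 K, V₂ = 63.6 L.
W = PΔV = 573×(63.6−9.24) kPa·L = 31100 J.
Work done on the gas = −W_by = -31100 J.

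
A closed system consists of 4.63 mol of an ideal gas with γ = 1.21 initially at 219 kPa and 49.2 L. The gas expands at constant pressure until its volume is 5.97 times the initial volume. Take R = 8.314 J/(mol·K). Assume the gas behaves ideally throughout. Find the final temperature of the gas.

1670 K

T₁ = P₁V₁/(nR) = 219×49.2/(4.63×8.314) = 280 K.
Isobaric: P stays 219 kPa; V/T = const ⇒ T₂ = 1670 K, V₂ = 294 L.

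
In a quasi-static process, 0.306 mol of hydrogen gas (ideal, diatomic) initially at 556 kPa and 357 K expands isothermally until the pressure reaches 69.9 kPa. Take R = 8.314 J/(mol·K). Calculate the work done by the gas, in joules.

V₁ = nRT₁/P₁ = 0.306×8.314×357/556 = 1.63 L.
Isothermal: T stays 357 K; PV = const ⇒ V₂ = 13.0 L, P₂ = 69.9 kPa.
W = nRT ln(V₂/V₁) = 0.306×8.314×357×ln(7.95) = 1880 J.

1880 J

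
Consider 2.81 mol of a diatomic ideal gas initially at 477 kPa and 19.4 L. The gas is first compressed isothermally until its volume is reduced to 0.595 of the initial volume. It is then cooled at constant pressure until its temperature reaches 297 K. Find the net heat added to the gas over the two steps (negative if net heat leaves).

-12900 J

T₁ = P₁V₁/(nR) = 477×19.4/(2.81×8.314) = 396 K.
Step 1 — Isothermal: T stays 396 K; PV = const ⇒ V₂ = 11.5 L, P₂ = 802 kPa.
ΔU = 0 (ideal gas, T constant).
W = nRT ln(V₂/V₁) = 2.81×8.314×396×ln(0.595) = -4800 J.
Q = ΔU + W = -4800 J.
State after step 1: P = 802 kPa, V = 11.5 L, T = 396 K.
Step 2 — Isobaric: P stays 802 kPa; V/T = const ⇒ T₂ = 297 K, V₂ = 8.66 L.
W = PΔV = 802×(8.66−11.5) kPa·L = -2320 J.
ΔU = nCvΔT = 2.81×20.8×(297−396) = -5790 J.
Q = ΔU + W = nCpΔT = -8100 J.
Net over both steps: W = -7120 J, Q = -12900 J, ΔU = -5790 J.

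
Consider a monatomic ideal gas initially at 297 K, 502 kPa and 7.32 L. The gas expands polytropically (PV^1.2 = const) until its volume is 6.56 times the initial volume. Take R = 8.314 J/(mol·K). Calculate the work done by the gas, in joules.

5760 J

n = P₁V₁/(RT₁) = 502×7.32/(8.314×297) = 1.49 mol.
Polytropic n=1.2: T₂ = T₁(V₁/V₂)^(n−1) = 297×(0.152)^0.20 = 204 K; P₂ = P₁(V₁/V₂)^n = 52.5 kPa.
W = (P₁V₁−P₂V₂)/(n−1) = (502×7.32−52.5×48.0)/0.20 = 5760 J.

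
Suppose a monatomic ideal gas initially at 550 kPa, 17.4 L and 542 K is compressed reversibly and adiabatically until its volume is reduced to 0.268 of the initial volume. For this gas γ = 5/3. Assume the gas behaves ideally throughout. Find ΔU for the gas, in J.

n = P₁V₁/(RT₁) = 550×17.4/(8.314×542) = 2.12 mol.
Adiabatic: TV^(γ−1) = const ⇒ T₂ = 542×(3.73)^0.667 = 1300 K; PV^γ = const ⇒ P₂ = 4940 kPa.
For an ideal gas ΔU = nCvΔT with Cv = (3/2)R = 12.5 J/(mol·K).
ΔU = 2.12×12.5×(1300−542) = 20200 J.

20200 J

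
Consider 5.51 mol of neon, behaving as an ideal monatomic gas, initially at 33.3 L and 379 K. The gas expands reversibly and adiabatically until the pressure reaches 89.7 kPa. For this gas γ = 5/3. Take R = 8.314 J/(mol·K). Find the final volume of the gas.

P₁ = nRT₁/V₁ = 5.51×8.314×379/33.3 = 521 kPa.
Adiabatic: T₂/T₁ = (P₂/P₁)^((γ−1)/γ) ⇒ T₂ = 379×(0.172)^0.400 = 187 K; V₂ = 95.7 L.

95.7 L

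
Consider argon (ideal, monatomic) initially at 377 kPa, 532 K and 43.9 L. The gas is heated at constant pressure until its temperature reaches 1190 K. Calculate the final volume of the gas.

98.2 L

Isobaric: P stays 377 kPa; V/T = const ⇒ T₂ = 1190 K, V₂ = 98.2 L.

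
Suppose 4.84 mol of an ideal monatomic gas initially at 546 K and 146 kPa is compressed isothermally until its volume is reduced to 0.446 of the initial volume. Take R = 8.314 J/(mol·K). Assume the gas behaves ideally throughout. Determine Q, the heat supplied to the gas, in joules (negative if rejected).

V₁ = nRT₁/P₁ = 4.84×8.314×546/146 = 150 L.
Isothermal: T stays 546 K; PV = const ⇒ V₂ = 67.1 L, P₂ = 327 kPa.
ΔU = 0 (ideal gas, T constant).
W = nRT ln(V₂/V₁) = 4.84×8.314×546×ln(0.446) = -17700 J.
Q = ΔU + W = -17700 J.

-17700 J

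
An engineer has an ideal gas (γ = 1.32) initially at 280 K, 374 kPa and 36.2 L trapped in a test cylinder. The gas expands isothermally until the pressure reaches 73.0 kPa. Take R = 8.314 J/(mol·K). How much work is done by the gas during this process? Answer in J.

22100 J

n = P₁V₁/(RT₁) = 374×36.2/(8.314×280) = 5.82 mol.
Isothermal: T stays 280 K; PV = const ⇒ V₂ = 185 L, P₂ = 73.0 kPa.
W = nRT ln(V₂/V₁) = 5.82×8.314×280×ln(5.12) = 22100 J.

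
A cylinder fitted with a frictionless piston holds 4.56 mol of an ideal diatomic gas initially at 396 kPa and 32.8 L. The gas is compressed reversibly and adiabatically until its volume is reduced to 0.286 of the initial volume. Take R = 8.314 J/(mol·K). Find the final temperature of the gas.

565 K

T₁ = P₁V₁/(nR) = 396×32.8/(4.56×8.314) = 343 K.
Adiabatic: TV^(γ−1) = const ⇒ T₂ = 343×(3.50)^0.400 = 565 K; PV^γ = const ⇒ P₂ = 2280 kPa.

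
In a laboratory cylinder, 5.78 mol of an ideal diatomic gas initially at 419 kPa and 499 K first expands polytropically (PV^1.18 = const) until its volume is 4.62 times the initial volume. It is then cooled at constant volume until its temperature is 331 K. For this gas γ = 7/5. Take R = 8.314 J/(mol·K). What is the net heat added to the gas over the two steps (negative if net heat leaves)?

11900 J

V₁ = nRT₁/P₁ = 5.78×8.314×499/419 = 57.2 L.
Step 1 — Polytropic n=1.18: T₂ = T₁(V₁/V₂)^(n−1) = 499×(0.216)^0.18 = 379 K; P₂ = P₁(V₁/V₂)^n = 68.9 kPa.
W = (P₁V₁−P₂V₂)/(n−1) = (419×57.2−68.9×264)/0.18 = 32100 J.
ΔU = nCvΔT = 5.78×20.8×(379−499) = -14400 J.
Q = ΔU + W = 17600 J.
State after step 1: P = 68.9 kPa, V = 264 L, T = 379 K.
Step 2 — Isochoric: V stays 264 L; P/T = const ⇒ T₂ = 331 K, P₂ = 60.2 kPa.
W = 0 (no volume change).
ΔU = nCvΔT = 5.78×20.8×(331−379) = -5750 J.
Q = ΔU = -5750 J.
Net over both steps: W = 32100 J, Q = 11900 J, ΔU = -20200 J.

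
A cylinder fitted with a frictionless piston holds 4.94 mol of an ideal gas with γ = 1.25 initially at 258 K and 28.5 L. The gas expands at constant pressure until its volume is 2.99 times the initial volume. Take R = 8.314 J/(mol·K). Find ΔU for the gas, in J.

P₁ = nRT₁/V₁ = 4.94×8.314×258/28.5 = 372 kPa.
Isobaric: P stays 372 kPa; V/T = const ⇒ T₂ = 771 K, V₂ = 85.2 L.
For an ideal gas ΔU = nCvΔT with Cv = R/(γ−1) = 33.3 J/(mol·K).
ΔU = 4.94×33.3×(771−258) = 84300 J.

84300 J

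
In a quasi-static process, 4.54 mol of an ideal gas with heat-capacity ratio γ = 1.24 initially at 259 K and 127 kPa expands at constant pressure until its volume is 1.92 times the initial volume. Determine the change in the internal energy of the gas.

37500 J

V₁ = nRT₁/P₁ = 4.54×8.314×259/127 = 77.0 L.
Isobaric: P stays 127 kPa; V/T = const ⇒ T₂ = 497 K, V₂ = 148 L.
For an ideal gas ΔU = nCvΔT with Cv = R/(γ−1) = 34.6 J/(mol·K).
ΔU = 4.54×34.6×(497−259) = 37500 J.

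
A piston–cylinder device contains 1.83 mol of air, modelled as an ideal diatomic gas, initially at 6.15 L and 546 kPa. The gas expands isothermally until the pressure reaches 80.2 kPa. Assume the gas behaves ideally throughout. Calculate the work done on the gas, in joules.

-6440 J

T₁ = P₁V₁/(nR) = 546×6.15/(1.83×8.314) = 221 K.
Isothermal: T stays 221 K; PV = const ⇒ V₂ = 41.9 L, P₂ = 80.2 kPa.
W = nRT ln(V₂/V₁) = 1.83×8.314×221×ln(6.81) = 6440 J.
Work done on the gas = −W_by = -6440 J.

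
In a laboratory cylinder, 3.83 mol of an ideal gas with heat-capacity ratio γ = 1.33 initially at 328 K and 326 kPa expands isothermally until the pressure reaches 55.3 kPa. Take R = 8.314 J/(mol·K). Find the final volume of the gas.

V₁ = nRT₁/P₁ = 3.83×8.314×328/326 = 32.0 L.
Isothermal: T stays 328 K; PV = const ⇒ V₂ = 189 L, P₂ = 55.3 kPa.

189 L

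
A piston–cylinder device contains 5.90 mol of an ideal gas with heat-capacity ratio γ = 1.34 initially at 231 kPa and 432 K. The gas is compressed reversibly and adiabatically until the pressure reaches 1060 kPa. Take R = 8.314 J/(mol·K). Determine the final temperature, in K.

636 K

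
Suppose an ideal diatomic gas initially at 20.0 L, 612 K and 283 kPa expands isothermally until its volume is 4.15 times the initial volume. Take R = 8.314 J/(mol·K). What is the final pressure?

68.2 kPa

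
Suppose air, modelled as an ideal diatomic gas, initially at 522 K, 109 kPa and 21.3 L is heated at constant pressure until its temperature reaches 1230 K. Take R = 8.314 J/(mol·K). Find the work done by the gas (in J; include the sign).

n = P₁V₁/(RT₁) = 109×21.3/(8.314×522) = 0.535 mol.
Isobaric: P stays 109 kPa; V/T = const ⇒ T₂ = 1230 K, V₂ = 50.2 L.
W = PΔV = 109×(50.2−21.3) kPa·L = 3150 J.

3150 J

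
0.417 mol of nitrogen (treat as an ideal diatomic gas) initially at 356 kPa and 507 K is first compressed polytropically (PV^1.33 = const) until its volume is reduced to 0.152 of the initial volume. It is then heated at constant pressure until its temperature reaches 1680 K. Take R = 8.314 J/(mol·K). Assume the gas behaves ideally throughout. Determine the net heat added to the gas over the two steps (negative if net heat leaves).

8130 J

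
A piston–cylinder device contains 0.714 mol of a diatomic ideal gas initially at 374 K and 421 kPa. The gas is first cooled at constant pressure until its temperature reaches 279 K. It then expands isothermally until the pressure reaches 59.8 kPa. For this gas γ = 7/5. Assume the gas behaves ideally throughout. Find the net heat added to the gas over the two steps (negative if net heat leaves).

V₁ = nRT₁/P₁ = 0.714×8.314×374/421 = 5.27 L.
Step 1 — Isobaric: P stays 421 kPa; V/T = const ⇒ T₂ = 279 K, V₂ = 3.93 L.
W = PΔV = 421×(3.93−5.27) kPa·L = -564 J.
ΔU = nCvΔT = 0.714×20.8×(279−374) = -1410 J.
Q = ΔU + W = nCpΔT = -1970 J.
State after step 1: P = 421 kPa, V = 3.93 L, T = 279 K.
Step 2 — Isothermal: T stays 279 K; PV = const ⇒ V₂ = 27.7 L, P₂ = 59.8 kPa.
ΔU = 0 (ideal gas, T constant).
W = nRT ln(V₂/V₁) = 0.714×8.314×279×ln(7.04) = 3230 J.
Q = ΔU + W = 3230 J.
Net over both steps: W = 2670 J, Q = 1260 J, ΔU = -1410 J.

1260 J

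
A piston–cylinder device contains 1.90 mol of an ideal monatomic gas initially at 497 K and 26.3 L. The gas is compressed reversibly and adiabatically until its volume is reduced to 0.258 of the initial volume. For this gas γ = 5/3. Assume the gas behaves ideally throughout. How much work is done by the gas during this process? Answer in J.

P₁ = nRT₁/V₁ = 1.90×8.314×497/26.3 = 299 kPa.
Adiabatic: TV^(γ−1) = const ⇒ T₂ = 497×(3.88)^0.667 = 1230 K; PV^γ = const ⇒ P₂ = 2850 kPa.
ΔU = nCvΔT = 1.90×12.5×(1230−497) = 17300 J.
Q = 0 for an adiabatic process, so W = −ΔU = -17300 J.

-17300 J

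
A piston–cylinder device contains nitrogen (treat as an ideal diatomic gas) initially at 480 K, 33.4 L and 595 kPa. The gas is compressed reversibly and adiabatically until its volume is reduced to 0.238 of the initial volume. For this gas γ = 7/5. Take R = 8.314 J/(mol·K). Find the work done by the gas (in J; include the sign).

-38500 J

n = P₁V₁/(RT₁) = 595×33.4/(8.314×480) = 4.98 mol.
Adiabatic: TV^(γ−1) = const ⇒ T₂ = 480×(4.20)^0.400 = 852 K; PV^γ = const ⇒ P₂ = 4440 kPa.
ΔU = nCvΔT = 4.98×20.8×(852−480) = 38500 J.
Q = 0 for an adiabatic process, so W = −ΔU = -38500 J.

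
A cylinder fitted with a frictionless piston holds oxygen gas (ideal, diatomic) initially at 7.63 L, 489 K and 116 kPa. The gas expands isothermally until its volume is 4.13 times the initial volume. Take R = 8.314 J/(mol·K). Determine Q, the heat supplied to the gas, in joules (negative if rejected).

1260 J

n = P₁V₁/(RT₁) = 116×7.63/(8.314×489) = 0.218 mol.
Isothermal: T stays 489 K; PV = const ⇒ V₂ = 31.5 L, P₂ = 28.1 kPa.
ΔU = 0 (ideal gas, T constant).
W = nRT ln(V₂/V₁) = 0.218×8.314×489×ln(4.13) = 1260 J.
Q = ΔU + W = 1260 J.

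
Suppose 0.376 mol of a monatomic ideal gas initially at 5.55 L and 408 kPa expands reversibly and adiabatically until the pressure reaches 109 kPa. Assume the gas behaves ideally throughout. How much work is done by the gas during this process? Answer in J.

1390 J

T₁ = P₁V₁/(nR) = 408×5.55/(0.376×8.314) = 724 K.
Adiabatic: T₂/T₁ = (P₂/P₁)^((γ−1)/γ) ⇒ T₂ = 724×(0.267)^0.400 = 427 K; V₂ = 12.3 L.
ΔU = nCvΔT = 0.376×12.5×(427−724) = -1390 J.
Q = 0 for an adiabatic process, so W = −ΔU = 1390 J.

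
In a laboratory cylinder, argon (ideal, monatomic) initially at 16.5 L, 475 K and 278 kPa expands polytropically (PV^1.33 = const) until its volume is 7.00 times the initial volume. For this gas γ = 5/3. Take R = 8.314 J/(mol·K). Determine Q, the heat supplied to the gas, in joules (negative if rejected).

n = P₁V₁/(RT₁) = 278×16.5/(8.314×475) = 1.16 mol.
Polytropic n=1.33: T₂ = T₁(V₁/V₂)^(n−1) = 475×(0.143)^0.33 = 250 K; P₂ = P₁(V₁/V₂)^n = 20.9 kPa.
W = (P₁V₁−P₂V₂)/(n−1) = (278×16.5−20.9×116)/0.33 = 6590 J.
ΔU = nCvΔT = 1.16×12.5×(250−475) = -3260 J.
Q = ΔU + W = 3330 J.

3330 J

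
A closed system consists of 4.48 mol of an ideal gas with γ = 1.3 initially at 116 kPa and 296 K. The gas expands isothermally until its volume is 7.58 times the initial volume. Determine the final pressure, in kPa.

15.3 kPa

V₁ = nRT₁/P₁ = 4.48×8.314×296/116 = 95.0 L.
Isothermal: T stays 296 K; PV = const ⇒ V₂ = 720 L, P₂ = 15.3 kPa.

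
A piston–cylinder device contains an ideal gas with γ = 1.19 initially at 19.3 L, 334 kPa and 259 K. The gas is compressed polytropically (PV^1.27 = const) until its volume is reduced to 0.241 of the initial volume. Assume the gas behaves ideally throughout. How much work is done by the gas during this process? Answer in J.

-11200 J

n = P₁V₁/(RT₁) = 334×19.3/(8.314×259) = 2.99 mol.
Polytropic n=1.27: T₂ = T₁(V₁/V₂)^(n−1) = 259×(4.15)^0.27 = 380 K; P₂ = P₁(V₁/V₂)^n = 2040 kPa.
W = (P₁V₁−P₂V₂)/(n−1) = (334×19.3−2040×4.65)/0.27 = -11200 J.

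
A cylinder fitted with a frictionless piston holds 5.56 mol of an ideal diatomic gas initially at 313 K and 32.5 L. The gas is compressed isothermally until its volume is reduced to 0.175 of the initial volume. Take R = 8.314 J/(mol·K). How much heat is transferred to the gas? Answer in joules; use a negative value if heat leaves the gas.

-25200 J

P₁ = nRT₁/V₁ = 5.56×8.314×313/32.5 = 445 kPa.
Isothermal: T stays 313 K; PV = const ⇒ V₂ = 5.69 L, P₂ = 2540 kPa.
ΔU = 0 (ideal gas, T constant).
W = nRT ln(V₂/V₁) = 5.56×8.314×313×ln(0.175) = -25200 J.
Q = ΔU + W = -25200 J.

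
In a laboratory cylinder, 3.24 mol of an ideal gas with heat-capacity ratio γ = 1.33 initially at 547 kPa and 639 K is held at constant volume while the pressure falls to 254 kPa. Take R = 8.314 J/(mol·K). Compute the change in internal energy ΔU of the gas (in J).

V₁ = nRT₁/P₁ = 3.24×8.314×639/547 = 31.5 L.
Isochoric: V stays 31.5 L; P/T = const ⇒ T₂ = 297 K, P₂ = 254 kPa.
For an ideal gas ΔU = nCvΔT with Cv = R/(γ−1) = 25.2 J/(mol·K).
ΔU = 3.24×25.2×(297−639) = -27900 J.

-27900 J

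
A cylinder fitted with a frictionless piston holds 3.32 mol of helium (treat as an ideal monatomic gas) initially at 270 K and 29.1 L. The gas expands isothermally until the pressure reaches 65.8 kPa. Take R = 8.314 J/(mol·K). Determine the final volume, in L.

113 L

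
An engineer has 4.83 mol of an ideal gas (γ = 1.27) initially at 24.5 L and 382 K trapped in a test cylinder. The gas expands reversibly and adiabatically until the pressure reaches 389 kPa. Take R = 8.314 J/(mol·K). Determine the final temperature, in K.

P₁ = nRT₁/V₁ = 4.83×8.314×382/24.5 = 626 kPa.
Adiabatic: T₂/T₁ = (P₂/P₁)^((γ−1)/γ) ⇒ T₂ = 382×(0.621)^0.213 = 345 K; V₂ = 35.6 L.

345 K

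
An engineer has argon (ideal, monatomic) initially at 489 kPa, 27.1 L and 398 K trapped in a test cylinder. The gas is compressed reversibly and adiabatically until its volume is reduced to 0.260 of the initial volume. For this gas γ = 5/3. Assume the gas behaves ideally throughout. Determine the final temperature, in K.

977 K

Adiabatic: TV^(γ−1) = const ⇒ T₂ = 398×(3.85)^0.667 = 977 K; PV^γ = const ⇒ P₂ = 4620 kPa.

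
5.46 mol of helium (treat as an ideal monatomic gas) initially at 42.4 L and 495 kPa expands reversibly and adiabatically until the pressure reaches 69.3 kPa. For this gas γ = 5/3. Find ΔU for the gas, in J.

T₁ = P₁V₁/(nR) = 495×42.4/(5.46×8.314) = 462 K.
Adiabatic: T₂/T₁ = (P₂/P₁)^((γ−1)/γ) ⇒ T₂ = 462×(0.140)^0.400 = 211 K; V₂ = 138 L.
For an ideal gas ΔU = nCvΔT with Cv = (3/2)R = 12.5 J/(mol·K).
ΔU = 5.46×12.5×(211−462) = -17100 J.

-17100 J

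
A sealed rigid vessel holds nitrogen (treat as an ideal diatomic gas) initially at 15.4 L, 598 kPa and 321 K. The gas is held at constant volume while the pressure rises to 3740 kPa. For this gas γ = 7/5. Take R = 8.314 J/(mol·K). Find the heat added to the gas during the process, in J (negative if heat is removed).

121000 J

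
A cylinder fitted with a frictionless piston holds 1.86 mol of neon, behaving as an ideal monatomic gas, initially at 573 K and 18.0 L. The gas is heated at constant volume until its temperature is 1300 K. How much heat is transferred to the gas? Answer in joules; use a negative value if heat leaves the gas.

P₁ = nRT₁/V₁ = 1.86×8.314×573/18.0 = 492 kPa.
Isochoric: V stays 18.0 L; P/T = const ⇒ T₂ = 1300 K, P₂ = 1120 kPa.
W = 0 (no volume change).
ΔU = nCvΔT = 1.86×12.5×(1300−573) = 16900 J.
Q = ΔU = 16900 J.

16900 J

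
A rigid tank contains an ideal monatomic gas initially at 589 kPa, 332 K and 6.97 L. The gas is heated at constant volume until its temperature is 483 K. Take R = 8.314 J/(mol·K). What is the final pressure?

857 kPa

Isochoric: V stays 6.97 L; P/T = const ⇒ T₂ = 483 K, P₂ = 857 kPa.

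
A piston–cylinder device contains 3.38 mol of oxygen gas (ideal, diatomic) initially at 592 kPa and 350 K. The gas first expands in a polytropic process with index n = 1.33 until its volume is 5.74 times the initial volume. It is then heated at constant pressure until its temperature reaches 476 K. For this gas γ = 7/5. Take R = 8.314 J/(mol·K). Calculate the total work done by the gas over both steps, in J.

20900 J

V₁ = nRT₁/P₁ = 3.38×8.314×350/592 = 16.6 L.
Step 1 — Polytropic n=1.33: T₂ = T₁(V₁/V₂)^(n−1) = 350×(0.174)^0.33 = 197 K; P₂ = P₁(V₁/V₂)^n = 57.9 kPa.
W = (P₁V₁−P₂V₂)/(n−1) = (592×16.6−57.9×95.4)/0.33 = 13100 J.
ΔU = nCvΔT = 3.38×20.8×(197−350) = -10800 J.
Q = ΔU + W = 2290 J.
State after step 1: P = 57.9 kPa, V = 95.4 L, T = 197 K.
Step 2 — Isobaric: P stays 57.9 kPa; V/T = const ⇒ T₂ = 476 K, V₂ = 231 L.
W = PΔV = 57.9×(231−95.4) kPa·L = 7850 J.
ΔU = nCvΔT = 3.38×20.8×(476−197) = 19600 J.
Q = ΔU + W = nCpΔT = 27500 J.
Net over both steps: W = 20900 J, Q = 29800 J, ΔU = 8850 J.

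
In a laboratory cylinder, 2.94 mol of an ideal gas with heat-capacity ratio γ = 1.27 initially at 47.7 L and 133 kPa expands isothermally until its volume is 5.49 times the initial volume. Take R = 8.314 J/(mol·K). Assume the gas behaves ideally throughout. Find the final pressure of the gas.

24.2 kPa

T₁ = P₁V₁/(nR) = 133×47.7/(2.94×8.314) = 260 K.
Isothermal: T stays 260 K; PV = const ⇒ V₂ = 262 L, P₂ = 24.2 kPa.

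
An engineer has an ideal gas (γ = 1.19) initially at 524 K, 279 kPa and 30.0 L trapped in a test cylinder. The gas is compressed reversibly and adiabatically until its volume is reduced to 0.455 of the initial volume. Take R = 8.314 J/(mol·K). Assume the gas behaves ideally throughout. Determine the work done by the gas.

n = P₁V₁/(RT₁) = 279×30.0/(8.314×524) = 1.92 mol.
Adiabatic: TV^(γ−1) = const ⇒ T₂ = 524×(2.20)^0.190 = 609 K; PV^γ = const ⇒ P₂ = 712 kPa.
ΔU = nCvΔT = 1.92×43.8×(609−524) = 7110 J.
Q = 0 for an adiabatic process, so W = −ΔU = -7110 J.

-7110 J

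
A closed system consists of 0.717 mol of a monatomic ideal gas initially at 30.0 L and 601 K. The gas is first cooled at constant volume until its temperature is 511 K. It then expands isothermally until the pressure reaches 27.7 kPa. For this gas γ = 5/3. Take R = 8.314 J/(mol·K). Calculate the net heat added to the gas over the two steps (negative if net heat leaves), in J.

3150 J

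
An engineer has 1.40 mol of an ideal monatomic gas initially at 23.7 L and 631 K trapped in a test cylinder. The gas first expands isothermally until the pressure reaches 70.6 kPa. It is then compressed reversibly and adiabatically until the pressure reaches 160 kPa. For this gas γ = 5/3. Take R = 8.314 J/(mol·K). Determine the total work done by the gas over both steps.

6600 J

P₁ = nRT₁/V₁ = 1.40×8.314×631/23.7 = 310 kPa.
Step 1 — Isothermal: T stays 631 K; PV = const ⇒ V₂ = 104 L, P₂ = 70.6 kPa.
ΔU = 0 (ideal gas, T constant).
W = nRT ln(V₂/V₁) = 1.40×8.314×631×ln(4.39) = 10900 J.
Q = ΔU + W = 10900 J.
State after step 1: P = 70.6 kPa, V = 104 L, T = 631 K.
Step 2 — Adiabatic: T₂/T₁ = (P₂/P₁)^((γ−1)/γ) ⇒ T₂ = 631×(2.27)^0.400 = 875 K; V₂ = 63.7 L.
ΔU = nCvΔT = 1.40×12.5×(875−631) = 4270 J.
Q = 0 for an adiabatic process, so W = −ΔU = -4270 J.
Net over both steps: W = 6600 J, Q = 10900 J, ΔU = 4270 J.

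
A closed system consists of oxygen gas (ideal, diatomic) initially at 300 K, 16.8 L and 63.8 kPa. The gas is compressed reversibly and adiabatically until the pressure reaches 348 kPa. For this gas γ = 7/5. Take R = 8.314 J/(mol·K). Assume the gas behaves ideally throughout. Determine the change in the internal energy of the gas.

n = P₁V₁/(RT₁) = 63.8×16.8/(8.314×300) = 0.430 mol.
Adiabatic: T₂/T₁ = (P₂/P₁)^((γ−1)/γ) ⇒ T₂ = 300×(5.45)^0.286 = 487 K; V₂ = 5.00 L.
For an ideal gas ΔU = nCvΔT with Cv = (5/2)R = 20.8 J/(mol·K).
ΔU = 0.430×20.8×(487−300) = 1670 J.

1670 J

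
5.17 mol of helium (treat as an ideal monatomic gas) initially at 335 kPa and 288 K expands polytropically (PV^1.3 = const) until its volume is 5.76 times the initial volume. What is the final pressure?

34.4 kPa

V₁ = nRT₁/P₁ = 5.17×8.314×288/335 = 37.0 L.
Polytropic n=1.3: T₂ = T₁(V₁/V₂)^(n−1) = 288×(0.174)^0.30 = 170 K; P₂ = P₁(V₁/V₂)^n = 34.4 kPa.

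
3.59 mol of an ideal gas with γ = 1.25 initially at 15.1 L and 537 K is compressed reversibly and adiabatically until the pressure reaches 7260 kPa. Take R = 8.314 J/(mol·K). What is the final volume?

3.24 L

P₁ = nRT₁/V₁ = 3.59×8.314×537/15.1 = 1060 kPa.
Adiabatic: T₂/T₁ = (P₂/P₁)^((γ−1)/γ) ⇒ T₂ = 537×(6.84)^0.200 = 789 K; V₂ = 3.24 L.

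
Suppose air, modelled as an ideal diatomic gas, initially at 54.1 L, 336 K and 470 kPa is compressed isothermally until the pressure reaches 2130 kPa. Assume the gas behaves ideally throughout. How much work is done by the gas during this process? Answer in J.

-38400 J

n = P₁V₁/(RT₁) = 470×54.1/(8.314×336) = 9.10 mol.
Isothermal: T stays 336 K; PV = const ⇒ V₂ = 11.9 L, P₂ = 2130 kPa.
W = nRT ln(V₂/V₁) = 9.10×8.314×336×ln(0.221) = -38400 J.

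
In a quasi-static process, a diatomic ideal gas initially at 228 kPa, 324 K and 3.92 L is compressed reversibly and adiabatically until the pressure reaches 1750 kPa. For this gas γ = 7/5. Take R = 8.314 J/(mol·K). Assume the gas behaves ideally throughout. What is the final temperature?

580 K

Adiabatic: T₂/T₁ = (P₂/P₁)^((γ−1)/γ) ⇒ T₂ = 324×(7.68)^0.286 = 580 K; V₂ = 0.914 L.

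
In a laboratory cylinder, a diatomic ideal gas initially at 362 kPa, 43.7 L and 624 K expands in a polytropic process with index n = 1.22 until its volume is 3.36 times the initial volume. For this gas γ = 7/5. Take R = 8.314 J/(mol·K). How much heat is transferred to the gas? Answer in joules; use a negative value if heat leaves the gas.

n = P₁V₁/(RT₁) = 362×43.7/(8.314×624) = 3.05 mol.
Polytropic n=1.22: T₂ = T₁(V₁/V₂)^(n−1) = 624×(0.298)^0.22 = 478 K; P₂ = P₁(V₁/V₂)^n = 82.5 kPa.
W = (P₁V₁−P₂V₂)/(n−1) = (362×43.7−82.5×147)/0.22 = 16800 J.
ΔU = nCvΔT = 3.05×20.8×(478−624) = -9260 J.
Q = ΔU + W = 7570 J.

7570 J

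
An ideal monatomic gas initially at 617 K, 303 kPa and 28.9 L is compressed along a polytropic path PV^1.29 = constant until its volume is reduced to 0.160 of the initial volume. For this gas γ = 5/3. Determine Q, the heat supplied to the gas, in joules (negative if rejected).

-12000 J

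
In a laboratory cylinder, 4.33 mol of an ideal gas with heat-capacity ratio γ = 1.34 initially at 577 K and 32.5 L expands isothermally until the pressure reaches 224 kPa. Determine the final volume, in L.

P₁ = nRT₁/V₁ = 4.33×8.314×577/32.5 = 639 kPa.
Isothermal: T stays 577 K; PV = const ⇒ V₂ = 92.7 L, P₂ = 224 kPa.

92.7 L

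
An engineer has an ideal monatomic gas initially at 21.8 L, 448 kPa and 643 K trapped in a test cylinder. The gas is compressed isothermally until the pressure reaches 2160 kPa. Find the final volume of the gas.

4.52 L

Isothermal: T stays 643 K; PV = const ⇒ V₂ = 4.52 L, P₂ = 2160 kPa.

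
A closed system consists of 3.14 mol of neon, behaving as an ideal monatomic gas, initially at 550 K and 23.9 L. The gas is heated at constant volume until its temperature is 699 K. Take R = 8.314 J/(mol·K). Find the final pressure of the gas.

764 kPa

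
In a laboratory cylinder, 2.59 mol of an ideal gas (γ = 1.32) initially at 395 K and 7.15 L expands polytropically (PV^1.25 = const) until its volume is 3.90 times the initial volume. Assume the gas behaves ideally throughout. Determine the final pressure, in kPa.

217 kPa

P₁ = nRT₁/V₁ = 2.59×8.314×395/7.15 = 1190 kPa.
Polytropic n=1.25: T₂ = T₁(V₁/V₂)^(n−1) = 395×(0.256)^0.25 = 281 K; P₂ = P₁(V₁/V₂)^n = 217 kPa.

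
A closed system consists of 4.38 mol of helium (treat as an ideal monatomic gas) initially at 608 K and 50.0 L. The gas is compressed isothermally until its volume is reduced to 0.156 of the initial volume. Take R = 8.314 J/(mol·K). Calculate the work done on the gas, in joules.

41100 J

P₁ = nRT₁/V₁ = 4.38×8.314×608/50.0 = 443 kPa.
Isothermal: T stays 608 K; PV = const ⇒ V₂ = 7.80 L, P₂ = 2840 kPa.
W = nRT ln(V₂/V₁) = 4.38×8.314×608×ln(0.156) = -41100 J.
Work done on the gas = −W_by = 41100 J.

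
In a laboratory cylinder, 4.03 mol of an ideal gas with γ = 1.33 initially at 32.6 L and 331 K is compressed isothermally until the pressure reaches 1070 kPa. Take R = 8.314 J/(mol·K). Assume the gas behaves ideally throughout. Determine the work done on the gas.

12700 J

P₁ = nRT₁/V₁ = 4.03×8.314×331/32.6 = 340 kPa.
Isothermal: T stays 331 K; PV = const ⇒ V₂ = 10.4 L, P₂ = 1070 kPa.
W = nRT ln(V₂/V₁) = 4.03×8.314×331×ln(0.318) = -12700 J.
Work done on the gas = −W_by = 12700 J.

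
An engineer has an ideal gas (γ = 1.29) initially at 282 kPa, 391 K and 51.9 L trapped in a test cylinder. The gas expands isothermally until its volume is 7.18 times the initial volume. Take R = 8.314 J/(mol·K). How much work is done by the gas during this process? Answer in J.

28900 J

n = P₁V₁/(RT₁) = 282×51.9/(8.314×391) = 4.50 mol.
Isothermal: T stays 391 K; PV = const ⇒ V₂ = 373 L, P₂ = 39.3 kPa.
W = nRT ln(V₂/V₁) = 4.50×8.314×391×ln(7.18) = 28900 J.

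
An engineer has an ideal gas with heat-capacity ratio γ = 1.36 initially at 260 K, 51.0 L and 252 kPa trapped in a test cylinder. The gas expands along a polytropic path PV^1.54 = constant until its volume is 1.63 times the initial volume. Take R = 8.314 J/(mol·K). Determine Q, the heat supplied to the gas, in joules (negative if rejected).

-2760 J

n = P₁V₁/(RT₁) = 252×51.0/(8.314×260) = 5.95 mol.
Polytropic n=1.54: T₂ = T₁(V₁/V₂)^(n−1) = 260×(0.613)^0.54 = 200 K; P₂ = P₁(V₁/V₂)^n = 119 kPa.
W = (P₁V₁−P₂V₂)/(n−1) = (252×51.0−119×83.1)/0.54 = 5520 J.
ΔU = nCvΔT = 5.95×23.1×(200−260) = -8280 J.
Q = ΔU + W = -2760 J.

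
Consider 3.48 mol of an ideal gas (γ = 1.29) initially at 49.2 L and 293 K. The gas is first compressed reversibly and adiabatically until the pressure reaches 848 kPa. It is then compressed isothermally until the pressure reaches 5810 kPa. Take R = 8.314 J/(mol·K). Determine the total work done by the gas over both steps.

-35900 J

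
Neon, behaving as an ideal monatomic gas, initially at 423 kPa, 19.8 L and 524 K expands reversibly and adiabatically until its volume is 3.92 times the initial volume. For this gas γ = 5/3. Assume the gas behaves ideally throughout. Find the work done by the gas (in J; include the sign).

7510 J

n = P₁V₁/(RT₁) = 423×19.8/(8.314×524) = 1.92 mol.
Adiabatic: TV^(γ−1) = const ⇒ T₂ = 524×(0.255)^0.667 = 211 K; PV^γ = const ⇒ P₂ = 43.4 kPa.
ΔU = nCvΔT = 1.92×12.5×(211−524) = -7510 J.
Q = 0 for an adiabatic process, so W = −ΔU = 7510 J.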